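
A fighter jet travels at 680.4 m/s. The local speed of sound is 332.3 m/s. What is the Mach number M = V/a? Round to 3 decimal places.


Step 1: M = V / a = 680.4 / 332.3
Step 2: M = 2.048

2.048


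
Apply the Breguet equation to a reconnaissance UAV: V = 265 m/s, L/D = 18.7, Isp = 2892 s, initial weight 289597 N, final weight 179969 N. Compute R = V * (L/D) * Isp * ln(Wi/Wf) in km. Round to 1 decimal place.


Step 1: Coefficient = V * (L/D) * Isp = 265 * 18.7 * 2892 = 14331306.0 m
Step 2: Wi/Wf = 289597 / 179969 = 1.609149
Step 3: ln(1.609149) = 0.475706
Step 4: R = 14331306.0 * 0.475706 = 6817483.8 m = 6817.5 km

6817.5


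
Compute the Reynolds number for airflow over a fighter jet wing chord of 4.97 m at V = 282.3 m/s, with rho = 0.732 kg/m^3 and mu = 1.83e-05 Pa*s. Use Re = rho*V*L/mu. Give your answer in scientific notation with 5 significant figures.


Step 1: Numerator = rho * V * L = 0.732 * 282.3 * 4.97 = 1027.018692
Step 2: Re = 1027.018692 / 1.83e-05
Step 3: Re = 5.6121e+07

5.6121e+07


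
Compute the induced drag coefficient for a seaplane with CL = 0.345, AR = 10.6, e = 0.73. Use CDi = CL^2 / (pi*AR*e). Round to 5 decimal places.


Step 1: CL^2 = 0.345^2 = 0.119025
Step 2: pi * AR * e = 3.14159 * 10.6 * 0.73 = 24.309644
Step 3: CDi = 0.119025 / 24.309644 = 0.00490

0.00490


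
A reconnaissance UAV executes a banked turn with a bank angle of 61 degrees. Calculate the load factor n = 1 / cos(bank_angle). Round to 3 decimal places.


Step 1: Convert 61 degrees to radians = 1.064651
Step 2: cos(61 deg) = 0.48481
Step 3: n = 1 / 0.48481 = 2.063

2.063


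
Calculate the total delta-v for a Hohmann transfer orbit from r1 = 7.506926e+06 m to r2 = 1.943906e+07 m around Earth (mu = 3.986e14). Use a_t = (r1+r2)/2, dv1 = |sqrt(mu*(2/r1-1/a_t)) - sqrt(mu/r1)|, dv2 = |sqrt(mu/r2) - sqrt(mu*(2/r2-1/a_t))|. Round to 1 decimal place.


Step 1: Transfer semi-major axis a_t = (7.506926e+06 + 1.943906e+07) / 2 = 1.347299e+07 m
Step 2: v1 (circular at r1) = sqrt(mu/r1) = 7286.81 m/s
Step 3: v_t1 = sqrt(mu*(2/r1 - 1/a_t)) = 8752.72 m/s
Step 4: dv1 = |8752.72 - 7286.81| = 1465.91 m/s
Step 5: v2 (circular at r2) = 4528.26 m/s, v_t2 = 3380.1 m/s
Step 6: dv2 = |4528.26 - 3380.1| = 1148.15 m/s
Step 7: Total delta-v = 1465.91 + 1148.15 = 2614.1 m/s

2614.1


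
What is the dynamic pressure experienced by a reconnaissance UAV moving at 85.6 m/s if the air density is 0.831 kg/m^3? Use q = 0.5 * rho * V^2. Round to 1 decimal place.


Step 1: V^2 = 85.6^2 = 7327.36
Step 2: q = 0.5 * 0.831 * 7327.36
Step 3: q = 3044.5 Pa

3044.5


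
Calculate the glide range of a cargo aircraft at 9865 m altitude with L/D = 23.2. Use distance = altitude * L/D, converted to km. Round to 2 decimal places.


Step 1: Glide distance = altitude * L/D = 9865 * 23.2 = 228868.0 m
Step 2: Convert to km: 228868.0 / 1000 = 228.87 km

228.87


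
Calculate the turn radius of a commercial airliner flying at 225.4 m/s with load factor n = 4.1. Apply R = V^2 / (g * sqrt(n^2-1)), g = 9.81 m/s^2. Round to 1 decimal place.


Step 1: V^2 = 225.4^2 = 50805.16
Step 2: n^2 - 1 = 4.1^2 - 1 = 15.81
Step 3: sqrt(15.81) = 3.976179
Step 4: R = 50805.16 / (9.81 * 3.976179) = 1302.5 m

1302.5


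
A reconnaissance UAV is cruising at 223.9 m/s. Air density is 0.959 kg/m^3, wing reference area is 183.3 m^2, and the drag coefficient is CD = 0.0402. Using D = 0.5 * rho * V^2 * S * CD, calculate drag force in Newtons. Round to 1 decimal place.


Step 1: Dynamic pressure q = 0.5 * 0.959 * 223.9^2 = 24037.9152 Pa
Step 2: Drag D = q * S * CD = 24037.9152 * 183.3 * 0.0402
Step 3: D = 177127.2 N

177127.2


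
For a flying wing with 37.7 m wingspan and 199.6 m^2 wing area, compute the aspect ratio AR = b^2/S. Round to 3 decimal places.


Step 1: b^2 = 37.7^2 = 1421.29
Step 2: AR = 1421.29 / 199.6 = 7.121

7.121


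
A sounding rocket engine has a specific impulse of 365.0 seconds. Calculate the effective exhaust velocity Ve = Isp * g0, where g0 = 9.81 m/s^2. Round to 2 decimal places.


Step 1: Ve = Isp * g0 = 365.0 * 9.81
Step 2: Ve = 3580.65 m/s

3580.65


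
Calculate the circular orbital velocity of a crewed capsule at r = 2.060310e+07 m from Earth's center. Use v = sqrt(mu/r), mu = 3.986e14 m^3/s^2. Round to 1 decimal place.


Step 1: mu / r = 3.986e14 / 2.060310e+07 = 19346603.1811
Step 2: v = sqrt(19346603.1811) = 4398.5 m/s

4398.5


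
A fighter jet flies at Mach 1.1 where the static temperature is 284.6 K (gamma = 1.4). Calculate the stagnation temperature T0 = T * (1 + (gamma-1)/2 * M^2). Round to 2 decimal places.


Step 1: (gamma-1)/2 = 0.2
Step 2: M^2 = 1.21
Step 3: 1 + 0.2 * 1.21 = 1.242
Step 4: T0 = 284.6 * 1.242 = 353.47 K

353.47


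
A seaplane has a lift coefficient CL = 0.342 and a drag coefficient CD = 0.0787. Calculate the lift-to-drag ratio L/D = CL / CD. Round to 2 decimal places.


Step 1: L/D = CL / CD = 0.342 / 0.0787
Step 2: L/D = 4.35

4.35


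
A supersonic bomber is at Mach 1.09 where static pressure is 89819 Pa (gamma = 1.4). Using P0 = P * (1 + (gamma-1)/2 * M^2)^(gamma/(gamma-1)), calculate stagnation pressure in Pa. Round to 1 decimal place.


Step 1: (gamma-1)/2 * M^2 = 0.2 * 1.1881 = 0.23762
Step 2: 1 + 0.23762 = 1.23762
Step 3: Exponent gamma/(gamma-1) = 3.5
Step 4: P0 = 89819 * 1.23762^3.5 = 189419.1 Pa

189419.1


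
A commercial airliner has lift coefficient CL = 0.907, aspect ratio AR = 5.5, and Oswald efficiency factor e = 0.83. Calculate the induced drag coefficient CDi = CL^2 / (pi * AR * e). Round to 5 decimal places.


Step 1: CL^2 = 0.907^2 = 0.822649
Step 2: pi * AR * e = 3.14159 * 5.5 * 0.83 = 14.34137
Step 3: CDi = 0.822649 / 14.34137 = 0.05736

0.05736


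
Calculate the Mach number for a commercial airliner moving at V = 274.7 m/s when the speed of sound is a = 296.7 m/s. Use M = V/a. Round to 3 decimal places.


Step 1: M = V / a = 274.7 / 296.7
Step 2: M = 0.926

0.926


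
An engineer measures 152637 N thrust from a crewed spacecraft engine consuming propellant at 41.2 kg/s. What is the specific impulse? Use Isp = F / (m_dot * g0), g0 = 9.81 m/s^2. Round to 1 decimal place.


Step 1: m_dot * g0 = 41.2 * 9.81 = 404.17
Step 2: Isp = 152637 / 404.17 = 377.7 s

377.7


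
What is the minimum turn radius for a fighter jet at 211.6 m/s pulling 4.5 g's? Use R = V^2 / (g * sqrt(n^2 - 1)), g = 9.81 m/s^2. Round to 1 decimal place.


Step 1: V^2 = 211.6^2 = 44774.56
Step 2: n^2 - 1 = 4.5^2 - 1 = 19.25
Step 3: sqrt(19.25) = 4.387482
Step 4: R = 44774.56 / (9.81 * 4.387482) = 1040.3 m

1040.3


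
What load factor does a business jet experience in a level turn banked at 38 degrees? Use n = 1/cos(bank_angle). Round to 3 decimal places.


Step 1: Convert 38 degrees to radians = 0.663225
Step 2: cos(38 deg) = 0.788011
Step 3: n = 1 / 0.788011 = 1.269

1.269


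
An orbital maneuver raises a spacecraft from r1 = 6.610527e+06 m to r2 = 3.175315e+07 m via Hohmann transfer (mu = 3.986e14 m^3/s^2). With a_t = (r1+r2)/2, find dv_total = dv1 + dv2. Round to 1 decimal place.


Step 1: Transfer semi-major axis a_t = (6.610527e+06 + 3.175315e+07) / 2 = 1.918184e+07 m
Step 2: v1 (circular at r1) = sqrt(mu/r1) = 7765.16 m/s
Step 3: v_t1 = sqrt(mu*(2/r1 - 1/a_t)) = 9990.77 m/s
Step 4: dv1 = |9990.77 - 7765.16| = 2225.61 m/s
Step 5: v2 (circular at r2) = 3543.03 m/s, v_t2 = 2079.93 m/s
Step 6: dv2 = |3543.03 - 2079.93| = 1463.11 m/s
Step 7: Total delta-v = 2225.61 + 1463.11 = 3688.7 m/s

3688.7


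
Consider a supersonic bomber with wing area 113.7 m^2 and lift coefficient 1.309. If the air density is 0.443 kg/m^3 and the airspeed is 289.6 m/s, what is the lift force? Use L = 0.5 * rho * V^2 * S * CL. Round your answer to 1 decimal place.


Step 1: Calculate dynamic pressure q = 0.5 * 0.443 * 289.6^2 = 0.5 * 0.443 * 83868.16 = 18576.7974 Pa
Step 2: Multiply by wing area and lift coefficient: L = 18576.7974 * 113.7 * 1.309
Step 3: L = 2112181.8689 * 1.309 = 2764846.1 N

2764846.1


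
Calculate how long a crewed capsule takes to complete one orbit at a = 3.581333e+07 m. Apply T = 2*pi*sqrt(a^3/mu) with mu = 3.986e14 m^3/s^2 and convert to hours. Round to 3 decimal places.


Step 1: a^3 / mu = 4.593398e+22 / 3.986e14 = 1.152383e+08
Step 2: sqrt(1.152383e+08) = 10734.91 s
Step 3: T = 2*pi * 10734.91 = 67449.43 s
Step 4: T in hours = 67449.43 / 3600 = 18.736 hours

18.736


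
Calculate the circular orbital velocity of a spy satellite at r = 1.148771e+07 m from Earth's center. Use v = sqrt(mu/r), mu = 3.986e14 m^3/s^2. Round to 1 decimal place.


Step 1: mu / r = 3.986e14 / 1.148771e+07 = 34697951.1147
Step 2: v = sqrt(34697951.1147) = 5890.5 m/s

5890.5


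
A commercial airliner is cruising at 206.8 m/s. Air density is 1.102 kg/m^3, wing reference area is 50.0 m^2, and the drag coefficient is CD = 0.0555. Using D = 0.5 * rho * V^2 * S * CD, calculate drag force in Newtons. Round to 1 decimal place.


Step 1: Dynamic pressure q = 0.5 * 1.102 * 206.8^2 = 23564.1982 Pa
Step 2: Drag D = q * S * CD = 23564.1982 * 50.0 * 0.0555
Step 3: D = 65390.7 N

65390.7


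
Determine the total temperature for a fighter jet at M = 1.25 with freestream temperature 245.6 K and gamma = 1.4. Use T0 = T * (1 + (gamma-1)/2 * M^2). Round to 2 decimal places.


Step 1: (gamma-1)/2 = 0.2
Step 2: M^2 = 1.5625
Step 3: 1 + 0.2 * 1.5625 = 1.3125
Step 4: T0 = 245.6 * 1.3125 = 322.35 K

322.35


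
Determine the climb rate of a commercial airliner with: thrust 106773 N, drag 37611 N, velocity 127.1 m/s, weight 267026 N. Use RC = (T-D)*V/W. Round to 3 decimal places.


Step 1: Excess thrust = T - D = 106773 - 37611 = 69162 N
Step 2: Excess power = 69162 * 127.1 = 8790490.2 W
Step 3: RC = 8790490.2 / 267026 = 32.920 m/s

32.920


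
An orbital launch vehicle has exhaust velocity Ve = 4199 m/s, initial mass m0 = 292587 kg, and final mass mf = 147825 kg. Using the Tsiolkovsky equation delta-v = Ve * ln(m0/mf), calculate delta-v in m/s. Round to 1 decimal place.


Step 1: Mass ratio m0/mf = 292587 / 147825 = 1.97928
Step 2: ln(1.97928) = 0.682733
Step 3: delta-v = 4199 * 0.682733 = 2866.8 m/s

2866.8


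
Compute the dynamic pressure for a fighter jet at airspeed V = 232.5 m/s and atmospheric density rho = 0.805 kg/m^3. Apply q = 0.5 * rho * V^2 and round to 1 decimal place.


Step 1: V^2 = 232.5^2 = 54056.25
Step 2: q = 0.5 * 0.805 * 54056.25
Step 3: q = 21757.6 Pa

21757.6


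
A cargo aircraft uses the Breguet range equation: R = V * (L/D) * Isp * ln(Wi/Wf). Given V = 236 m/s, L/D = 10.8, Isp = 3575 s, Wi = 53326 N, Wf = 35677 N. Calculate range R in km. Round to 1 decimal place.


Step 1: Coefficient = V * (L/D) * Isp = 236 * 10.8 * 3575 = 9111960.0 m
Step 2: Wi/Wf = 53326 / 35677 = 1.494688
Step 3: ln(1.494688) = 0.401918
Step 4: R = 9111960.0 * 0.401918 = 3662258.9 m = 3662.3 km

3662.3


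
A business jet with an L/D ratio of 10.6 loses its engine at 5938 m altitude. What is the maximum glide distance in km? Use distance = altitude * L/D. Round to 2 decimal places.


Step 1: Glide distance = altitude * L/D = 5938 * 10.6 = 62942.8 m
Step 2: Convert to km: 62942.8 / 1000 = 62.94 km

62.94


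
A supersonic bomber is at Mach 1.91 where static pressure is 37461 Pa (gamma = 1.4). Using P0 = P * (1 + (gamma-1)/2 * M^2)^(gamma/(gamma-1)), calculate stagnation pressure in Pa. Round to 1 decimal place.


Step 1: (gamma-1)/2 * M^2 = 0.2 * 3.6481 = 0.72962
Step 2: 1 + 0.72962 = 1.72962
Step 3: Exponent gamma/(gamma-1) = 3.5
Step 4: P0 = 37461 * 1.72962^3.5 = 254921.7 Pa

254921.7


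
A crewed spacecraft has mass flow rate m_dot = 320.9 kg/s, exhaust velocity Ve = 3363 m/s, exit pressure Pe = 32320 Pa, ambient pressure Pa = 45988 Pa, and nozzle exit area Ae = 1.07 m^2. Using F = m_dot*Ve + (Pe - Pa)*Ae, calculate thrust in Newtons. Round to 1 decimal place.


Step 1: Momentum thrust = m_dot * Ve = 320.9 * 3363 = 1079186.7 N
Step 2: Pressure thrust = (Pe - Pa) * Ae = (32320 - 45988) * 1.07 = -14624.76 N
Step 3: Total thrust F = 1079186.7 + -14624.76 = 1064561.9 N

1064561.9


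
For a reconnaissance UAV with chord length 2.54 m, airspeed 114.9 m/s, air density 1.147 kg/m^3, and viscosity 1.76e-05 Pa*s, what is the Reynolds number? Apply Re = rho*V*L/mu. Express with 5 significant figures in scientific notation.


Step 1: Numerator = rho * V * L = 1.147 * 114.9 * 2.54 = 334.747362
Step 2: Re = 334.747362 / 1.76e-05
Step 3: Re = 1.9020e+07

1.9020e+07


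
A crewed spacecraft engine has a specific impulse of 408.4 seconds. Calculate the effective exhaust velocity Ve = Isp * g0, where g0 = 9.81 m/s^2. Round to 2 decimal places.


Step 1: Ve = Isp * g0 = 408.4 * 9.81
Step 2: Ve = 4006.40 m/s

4006.40


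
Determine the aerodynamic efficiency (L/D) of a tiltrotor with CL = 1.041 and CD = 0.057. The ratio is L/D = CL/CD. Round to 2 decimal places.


Step 1: L/D = CL / CD = 1.041 / 0.057
Step 2: L/D = 18.26

18.26


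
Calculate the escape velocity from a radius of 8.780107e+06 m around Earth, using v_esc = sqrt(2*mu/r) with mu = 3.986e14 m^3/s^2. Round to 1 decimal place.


Step 1: 2*mu/r = 2 * 3.986e14 / 8.780107e+06 = 90796160.0012
Step 2: v_esc = sqrt(90796160.0012) = 9528.7 m/s

9528.7


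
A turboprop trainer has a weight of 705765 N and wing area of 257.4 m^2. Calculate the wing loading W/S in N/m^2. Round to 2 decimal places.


Step 1: Wing loading = W / S = 705765 / 257.4
Step 2: Wing loading = 2741.90 N/m^2

2741.90


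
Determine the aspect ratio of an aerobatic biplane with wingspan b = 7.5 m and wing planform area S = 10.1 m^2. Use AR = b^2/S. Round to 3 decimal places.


Step 1: b^2 = 7.5^2 = 56.25
Step 2: AR = 56.25 / 10.1 = 5.569

5.569


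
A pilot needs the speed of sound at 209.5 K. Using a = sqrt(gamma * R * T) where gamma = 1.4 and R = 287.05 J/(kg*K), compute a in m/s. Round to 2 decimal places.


Step 1: gamma * R * T = 1.4 * 287.05 * 209.5 = 84191.765
Step 2: a = sqrt(84191.765) = 290.16 m/s

290.16


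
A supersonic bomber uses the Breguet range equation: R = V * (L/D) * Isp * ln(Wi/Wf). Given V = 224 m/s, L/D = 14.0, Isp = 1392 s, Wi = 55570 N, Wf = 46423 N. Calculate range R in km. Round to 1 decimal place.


Step 1: Coefficient = V * (L/D) * Isp = 224 * 14.0 * 1392 = 4365312.0 m
Step 2: Wi/Wf = 55570 / 46423 = 1.197036
Step 3: ln(1.197036) = 0.179848
Step 4: R = 4365312.0 * 0.179848 = 785094.6 m = 785.1 km

785.1


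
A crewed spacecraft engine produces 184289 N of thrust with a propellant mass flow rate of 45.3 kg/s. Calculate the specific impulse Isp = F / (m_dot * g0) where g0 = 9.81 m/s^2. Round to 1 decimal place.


Step 1: m_dot * g0 = 45.3 * 9.81 = 444.39
Step 2: Isp = 184289 / 444.39 = 414.7 s

414.7


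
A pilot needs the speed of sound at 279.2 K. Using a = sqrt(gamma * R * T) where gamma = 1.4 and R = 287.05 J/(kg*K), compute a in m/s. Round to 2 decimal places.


Step 1: gamma * R * T = 1.4 * 287.05 * 279.2 = 112202.104
Step 2: a = sqrt(112202.104) = 334.97 m/s

334.97


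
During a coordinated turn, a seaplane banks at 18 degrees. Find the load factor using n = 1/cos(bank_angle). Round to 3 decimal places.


Step 1: Convert 18 degrees to radians = 0.314159
Step 2: cos(18 deg) = 0.951057
Step 3: n = 1 / 0.951057 = 1.051

1.051


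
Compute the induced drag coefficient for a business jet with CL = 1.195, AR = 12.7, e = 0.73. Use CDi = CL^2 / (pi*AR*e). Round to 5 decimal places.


Step 1: CL^2 = 1.195^2 = 1.428025
Step 2: pi * AR * e = 3.14159 * 12.7 * 0.73 = 29.125705
Step 3: CDi = 1.428025 / 29.125705 = 0.04903

0.04903


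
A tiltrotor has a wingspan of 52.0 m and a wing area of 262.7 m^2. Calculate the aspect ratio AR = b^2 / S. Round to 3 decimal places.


Step 1: b^2 = 52.0^2 = 2704.0
Step 2: AR = 2704.0 / 262.7 = 10.293

10.293


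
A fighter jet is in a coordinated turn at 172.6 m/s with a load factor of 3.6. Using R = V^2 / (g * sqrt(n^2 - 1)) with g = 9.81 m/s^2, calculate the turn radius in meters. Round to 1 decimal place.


Step 1: V^2 = 172.6^2 = 29790.76
Step 2: n^2 - 1 = 3.6^2 - 1 = 11.96
Step 3: sqrt(11.96) = 3.458323
Step 4: R = 29790.76 / (9.81 * 3.458323) = 878.1 m

878.1


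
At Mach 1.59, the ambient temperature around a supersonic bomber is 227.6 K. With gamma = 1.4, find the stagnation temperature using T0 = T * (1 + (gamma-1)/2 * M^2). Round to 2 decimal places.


Step 1: (gamma-1)/2 = 0.2
Step 2: M^2 = 2.5281
Step 3: 1 + 0.2 * 2.5281 = 1.50562
Step 4: T0 = 227.6 * 1.50562 = 342.68 K

342.68


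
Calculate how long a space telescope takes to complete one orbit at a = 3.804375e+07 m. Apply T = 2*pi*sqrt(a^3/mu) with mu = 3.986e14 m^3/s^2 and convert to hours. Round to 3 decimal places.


Step 1: a^3 / mu = 5.506174e+22 / 3.986e14 = 1.381378e+08
Step 2: sqrt(1.381378e+08) = 11753.2055 s
Step 3: T = 2*pi * 11753.2055 = 73847.57 s
Step 4: T in hours = 73847.57 / 3600 = 20.513 hours

20.513


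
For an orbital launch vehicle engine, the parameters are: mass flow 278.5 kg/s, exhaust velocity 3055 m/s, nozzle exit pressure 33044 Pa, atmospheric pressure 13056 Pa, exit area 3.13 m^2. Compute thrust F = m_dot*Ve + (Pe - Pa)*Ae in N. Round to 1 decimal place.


Step 1: Momentum thrust = m_dot * Ve = 278.5 * 3055 = 850817.5 N
Step 2: Pressure thrust = (Pe - Pa) * Ae = (33044 - 13056) * 3.13 = 62562.44 N
Step 3: Total thrust F = 850817.5 + 62562.44 = 913379.9 N

913379.9


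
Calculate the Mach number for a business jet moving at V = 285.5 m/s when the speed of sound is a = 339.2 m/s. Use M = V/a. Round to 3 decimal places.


Step 1: M = V / a = 285.5 / 339.2
Step 2: M = 0.842

0.842


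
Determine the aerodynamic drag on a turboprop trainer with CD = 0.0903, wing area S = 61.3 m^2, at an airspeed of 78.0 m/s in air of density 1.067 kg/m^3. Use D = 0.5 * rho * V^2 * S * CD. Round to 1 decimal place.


Step 1: Dynamic pressure q = 0.5 * 1.067 * 78.0^2 = 3245.814 Pa
Step 2: Drag D = q * S * CD = 3245.814 * 61.3 * 0.0903
Step 3: D = 17966.8 N

17966.8


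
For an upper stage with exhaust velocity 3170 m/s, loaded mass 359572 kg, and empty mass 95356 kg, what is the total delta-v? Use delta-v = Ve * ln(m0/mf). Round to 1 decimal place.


Step 1: Mass ratio m0/mf = 359572 / 95356 = 3.770838
Step 2: ln(3.770838) = 1.327297
Step 3: delta-v = 3170 * 1.327297 = 4207.5 m/s

4207.5


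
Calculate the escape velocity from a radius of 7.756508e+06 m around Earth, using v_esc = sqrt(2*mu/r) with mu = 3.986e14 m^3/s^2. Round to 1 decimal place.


Step 1: 2*mu/r = 2 * 3.986e14 / 7.756508e+06 = 102778208.9569
Step 2: v_esc = sqrt(102778208.9569) = 10138.0 m/s

10138.0


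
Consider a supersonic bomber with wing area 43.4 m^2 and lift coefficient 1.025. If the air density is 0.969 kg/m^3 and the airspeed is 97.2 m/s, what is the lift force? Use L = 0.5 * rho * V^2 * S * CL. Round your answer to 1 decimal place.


Step 1: Calculate dynamic pressure q = 0.5 * 0.969 * 97.2^2 = 0.5 * 0.969 * 9447.84 = 4577.4785 Pa
Step 2: Multiply by wing area and lift coefficient: L = 4577.4785 * 43.4 * 1.025
Step 3: L = 198662.566 * 1.025 = 203629.1 N

203629.1


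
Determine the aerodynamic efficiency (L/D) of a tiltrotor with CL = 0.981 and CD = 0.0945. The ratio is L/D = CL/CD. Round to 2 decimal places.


Step 1: L/D = CL / CD = 0.981 / 0.0945
Step 2: L/D = 10.38

10.38


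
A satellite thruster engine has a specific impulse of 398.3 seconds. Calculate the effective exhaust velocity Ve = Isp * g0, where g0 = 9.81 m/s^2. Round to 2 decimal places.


Step 1: Ve = Isp * g0 = 398.3 * 9.81
Step 2: Ve = 3907.32 m/s

3907.32


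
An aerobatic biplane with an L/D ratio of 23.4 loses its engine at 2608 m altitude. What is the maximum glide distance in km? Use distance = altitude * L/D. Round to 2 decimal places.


Step 1: Glide distance = altitude * L/D = 2608 * 23.4 = 61027.2 m
Step 2: Convert to km: 61027.2 / 1000 = 61.03 km

61.03


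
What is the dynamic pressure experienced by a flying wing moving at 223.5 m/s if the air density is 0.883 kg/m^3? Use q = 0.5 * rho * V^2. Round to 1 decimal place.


Step 1: V^2 = 223.5^2 = 49952.25
Step 2: q = 0.5 * 0.883 * 49952.25
Step 3: q = 22053.9 Pa

22053.9


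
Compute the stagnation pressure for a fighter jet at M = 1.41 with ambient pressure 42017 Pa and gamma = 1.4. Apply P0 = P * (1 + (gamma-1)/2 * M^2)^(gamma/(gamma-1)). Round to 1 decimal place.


Step 1: (gamma-1)/2 * M^2 = 0.2 * 1.9881 = 0.39762
Step 2: 1 + 0.39762 = 1.39762
Step 3: Exponent gamma/(gamma-1) = 3.5
Step 4: P0 = 42017 * 1.39762^3.5 = 135608.5 Pa

135608.5


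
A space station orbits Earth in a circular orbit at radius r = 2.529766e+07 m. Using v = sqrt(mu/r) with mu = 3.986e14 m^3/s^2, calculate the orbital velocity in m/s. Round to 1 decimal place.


Step 1: mu / r = 3.986e14 / 2.529766e+07 = 15756398.0226
Step 2: v = sqrt(15756398.0226) = 3969.4 m/s

3969.4


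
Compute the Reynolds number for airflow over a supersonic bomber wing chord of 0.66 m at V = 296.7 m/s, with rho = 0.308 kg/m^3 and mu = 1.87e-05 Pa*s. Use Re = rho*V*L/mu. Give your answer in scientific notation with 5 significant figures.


Step 1: Numerator = rho * V * L = 0.308 * 296.7 * 0.66 = 60.313176
Step 2: Re = 60.313176 / 1.87e-05
Step 3: Re = 3.2253e+06

3.2253e+06


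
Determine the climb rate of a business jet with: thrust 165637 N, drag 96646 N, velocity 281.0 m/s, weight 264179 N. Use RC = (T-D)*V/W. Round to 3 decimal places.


Step 1: Excess thrust = T - D = 165637 - 96646 = 68991 N
Step 2: Excess power = 68991 * 281.0 = 19386471.0 W
Step 3: RC = 19386471.0 / 264179 = 73.384 m/s

73.384


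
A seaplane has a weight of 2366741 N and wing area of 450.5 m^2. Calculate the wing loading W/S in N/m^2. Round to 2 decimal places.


Step 1: Wing loading = W / S = 2366741 / 450.5
Step 2: Wing loading = 5253.59 N/m^2

5253.59


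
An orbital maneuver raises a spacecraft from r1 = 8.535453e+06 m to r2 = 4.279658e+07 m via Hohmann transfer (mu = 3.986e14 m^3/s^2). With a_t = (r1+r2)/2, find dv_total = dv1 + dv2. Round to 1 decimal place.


Step 1: Transfer semi-major axis a_t = (8.535453e+06 + 4.279658e+07) / 2 = 2.566602e+07 m
Step 2: v1 (circular at r1) = sqrt(mu/r1) = 6833.69 m/s
Step 3: v_t1 = sqrt(mu*(2/r1 - 1/a_t)) = 8824.31 m/s
Step 4: dv1 = |8824.31 - 6833.69| = 1990.62 m/s
Step 5: v2 (circular at r2) = 3051.86 m/s, v_t2 = 1759.94 m/s
Step 6: dv2 = |3051.86 - 1759.94| = 1291.92 m/s
Step 7: Total delta-v = 1990.62 + 1291.92 = 3282.5 m/s

3282.5


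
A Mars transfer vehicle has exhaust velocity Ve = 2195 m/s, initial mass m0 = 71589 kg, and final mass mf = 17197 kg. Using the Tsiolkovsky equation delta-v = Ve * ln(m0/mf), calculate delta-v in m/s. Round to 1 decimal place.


Step 1: Mass ratio m0/mf = 71589 / 17197 = 4.162877
Step 2: ln(4.162877) = 1.426206
Step 3: delta-v = 2195 * 1.426206 = 3130.5 m/s

3130.5


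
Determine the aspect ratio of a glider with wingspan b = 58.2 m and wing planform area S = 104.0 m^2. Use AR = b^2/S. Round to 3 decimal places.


Step 1: b^2 = 58.2^2 = 3387.24
Step 2: AR = 3387.24 / 104.0 = 32.570

32.570


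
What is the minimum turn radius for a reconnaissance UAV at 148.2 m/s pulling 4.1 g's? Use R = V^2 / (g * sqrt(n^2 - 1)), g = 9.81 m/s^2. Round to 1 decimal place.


Step 1: V^2 = 148.2^2 = 21963.24
Step 2: n^2 - 1 = 4.1^2 - 1 = 15.81
Step 3: sqrt(15.81) = 3.976179
Step 4: R = 21963.24 / (9.81 * 3.976179) = 563.1 m

563.1


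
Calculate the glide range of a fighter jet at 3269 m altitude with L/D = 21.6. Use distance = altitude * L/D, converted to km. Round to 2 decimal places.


Step 1: Glide distance = altitude * L/D = 3269 * 21.6 = 70610.4 m
Step 2: Convert to km: 70610.4 / 1000 = 70.61 km

70.61


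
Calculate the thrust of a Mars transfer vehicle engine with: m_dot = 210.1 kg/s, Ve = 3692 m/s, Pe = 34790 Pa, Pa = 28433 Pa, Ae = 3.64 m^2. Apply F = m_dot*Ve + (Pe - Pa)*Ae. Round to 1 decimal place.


Step 1: Momentum thrust = m_dot * Ve = 210.1 * 3692 = 775689.2 N
Step 2: Pressure thrust = (Pe - Pa) * Ae = (34790 - 28433) * 3.64 = 23139.48 N
Step 3: Total thrust F = 775689.2 + 23139.48 = 798828.7 N

798828.7


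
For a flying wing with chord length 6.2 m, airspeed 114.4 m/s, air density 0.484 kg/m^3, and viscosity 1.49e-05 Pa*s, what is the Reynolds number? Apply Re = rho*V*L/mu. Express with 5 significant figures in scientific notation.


Step 1: Numerator = rho * V * L = 0.484 * 114.4 * 6.2 = 343.29152
Step 2: Re = 343.29152 / 1.49e-05
Step 3: Re = 2.3040e+07

2.3040e+07


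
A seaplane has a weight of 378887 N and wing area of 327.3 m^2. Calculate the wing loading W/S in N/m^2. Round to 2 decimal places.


Step 1: Wing loading = W / S = 378887 / 327.3
Step 2: Wing loading = 1157.61 N/m^2

1157.61


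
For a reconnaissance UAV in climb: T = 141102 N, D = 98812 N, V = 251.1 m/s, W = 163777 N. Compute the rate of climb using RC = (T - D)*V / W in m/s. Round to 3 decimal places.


Step 1: Excess thrust = T - D = 141102 - 98812 = 42290 N
Step 2: Excess power = 42290 * 251.1 = 10619019.0 W
Step 3: RC = 10619019.0 / 163777 = 64.838 m/s

64.838


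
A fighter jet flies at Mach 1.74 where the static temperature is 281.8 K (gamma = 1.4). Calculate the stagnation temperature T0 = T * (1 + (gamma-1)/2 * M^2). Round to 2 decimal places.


Step 1: (gamma-1)/2 = 0.2
Step 2: M^2 = 3.0276
Step 3: 1 + 0.2 * 3.0276 = 1.60552
Step 4: T0 = 281.8 * 1.60552 = 452.44 K

452.44


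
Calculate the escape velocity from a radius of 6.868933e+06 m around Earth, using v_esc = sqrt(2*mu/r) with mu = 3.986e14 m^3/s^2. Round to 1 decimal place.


Step 1: 2*mu/r = 2 * 3.986e14 / 6.868933e+06 = 116058782.3465
Step 2: v_esc = sqrt(116058782.3465) = 10773.1 m/s

10773.1


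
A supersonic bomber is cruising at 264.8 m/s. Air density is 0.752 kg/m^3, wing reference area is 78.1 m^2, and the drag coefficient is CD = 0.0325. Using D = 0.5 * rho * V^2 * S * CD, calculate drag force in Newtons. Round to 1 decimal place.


Step 1: Dynamic pressure q = 0.5 * 0.752 * 264.8^2 = 26364.759 Pa
Step 2: Drag D = q * S * CD = 26364.759 * 78.1 * 0.0325
Step 3: D = 66920.3 N

66920.3


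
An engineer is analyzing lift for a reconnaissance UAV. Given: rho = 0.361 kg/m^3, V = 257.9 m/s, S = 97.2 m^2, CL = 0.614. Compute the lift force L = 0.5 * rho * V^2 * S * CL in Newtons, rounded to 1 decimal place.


Step 1: Calculate dynamic pressure q = 0.5 * 0.361 * 257.9^2 = 0.5 * 0.361 * 66512.41 = 12005.49 Pa
Step 2: Multiply by wing area and lift coefficient: L = 12005.49 * 97.2 * 0.614
Step 3: L = 1166933.6285 * 0.614 = 716497.2 N

716497.2


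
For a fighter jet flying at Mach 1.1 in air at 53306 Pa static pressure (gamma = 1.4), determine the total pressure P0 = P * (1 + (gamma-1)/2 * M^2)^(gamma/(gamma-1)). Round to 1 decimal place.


Step 1: (gamma-1)/2 * M^2 = 0.2 * 1.21 = 0.242
Step 2: 1 + 0.242 = 1.242
Step 3: Exponent gamma/(gamma-1) = 3.5
Step 4: P0 = 53306 * 1.242^3.5 = 113815.6 Pa

113815.6


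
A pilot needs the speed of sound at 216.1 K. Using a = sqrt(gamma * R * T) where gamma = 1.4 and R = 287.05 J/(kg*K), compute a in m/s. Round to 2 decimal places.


Step 1: gamma * R * T = 1.4 * 287.05 * 216.1 = 86844.107
Step 2: a = sqrt(86844.107) = 294.69 m/s

294.69


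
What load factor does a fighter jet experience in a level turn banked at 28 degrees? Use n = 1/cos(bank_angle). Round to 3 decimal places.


Step 1: Convert 28 degrees to radians = 0.488692
Step 2: cos(28 deg) = 0.882948
Step 3: n = 1 / 0.882948 = 1.133

1.133


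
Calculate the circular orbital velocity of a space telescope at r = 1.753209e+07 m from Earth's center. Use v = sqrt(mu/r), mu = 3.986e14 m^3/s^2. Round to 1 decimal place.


Step 1: mu / r = 3.986e14 / 1.753209e+07 = 22735452.533
Step 2: v = sqrt(22735452.533) = 4768.2 m/s

4768.2


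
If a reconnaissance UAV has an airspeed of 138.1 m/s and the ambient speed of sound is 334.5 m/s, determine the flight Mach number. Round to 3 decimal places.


Step 1: M = V / a = 138.1 / 334.5
Step 2: M = 0.413

0.413


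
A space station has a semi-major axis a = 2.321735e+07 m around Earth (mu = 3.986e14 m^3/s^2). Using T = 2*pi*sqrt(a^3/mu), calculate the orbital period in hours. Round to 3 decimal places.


Step 1: a^3 / mu = 1.251520e+22 / 3.986e14 = 3.139790e+07
Step 2: sqrt(3.139790e+07) = 5603.3832 s
Step 3: T = 2*pi * 5603.3832 = 35207.1 s
Step 4: T in hours = 35207.1 / 3600 = 9.780 hours

9.780


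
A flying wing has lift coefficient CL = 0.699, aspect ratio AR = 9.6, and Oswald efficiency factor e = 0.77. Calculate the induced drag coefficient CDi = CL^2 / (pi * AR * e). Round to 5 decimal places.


Step 1: CL^2 = 0.699^2 = 0.488601
Step 2: pi * AR * e = 3.14159 * 9.6 * 0.77 = 23.222653
Step 3: CDi = 0.488601 / 23.222653 = 0.02104

0.02104


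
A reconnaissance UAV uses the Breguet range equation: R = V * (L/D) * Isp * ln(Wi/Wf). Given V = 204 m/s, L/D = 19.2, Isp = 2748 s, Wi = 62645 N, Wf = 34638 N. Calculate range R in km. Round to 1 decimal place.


Step 1: Coefficient = V * (L/D) * Isp = 204 * 19.2 * 2748 = 10763366.4 m
Step 2: Wi/Wf = 62645 / 34638 = 1.808563
Step 3: ln(1.808563) = 0.592533
Step 4: R = 10763366.4 * 0.592533 = 6377644.7 m = 6377.6 km

6377.6


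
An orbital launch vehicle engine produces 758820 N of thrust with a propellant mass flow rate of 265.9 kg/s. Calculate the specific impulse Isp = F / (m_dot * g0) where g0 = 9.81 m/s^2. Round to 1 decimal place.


Step 1: m_dot * g0 = 265.9 * 9.81 = 2608.48
Step 2: Isp = 758820 / 2608.48 = 290.9 s

290.9


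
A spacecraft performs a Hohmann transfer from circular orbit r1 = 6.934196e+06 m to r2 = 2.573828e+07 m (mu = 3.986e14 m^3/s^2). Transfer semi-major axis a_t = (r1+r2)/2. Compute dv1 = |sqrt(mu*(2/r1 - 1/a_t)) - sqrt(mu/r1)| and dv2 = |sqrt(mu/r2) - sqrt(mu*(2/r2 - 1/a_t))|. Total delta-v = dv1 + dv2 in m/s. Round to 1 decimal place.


Step 1: Transfer semi-major axis a_t = (6.934196e+06 + 2.573828e+07) / 2 = 1.633624e+07 m
Step 2: v1 (circular at r1) = sqrt(mu/r1) = 7581.77 m/s
Step 3: v_t1 = sqrt(mu*(2/r1 - 1/a_t)) = 9516.65 m/s
Step 4: dv1 = |9516.65 - 7581.77| = 1934.89 m/s
Step 5: v2 (circular at r2) = 3935.31 m/s, v_t2 = 2563.9 m/s
Step 6: dv2 = |3935.31 - 2563.9| = 1371.41 m/s
Step 7: Total delta-v = 1934.89 + 1371.41 = 3306.3 m/s

3306.3


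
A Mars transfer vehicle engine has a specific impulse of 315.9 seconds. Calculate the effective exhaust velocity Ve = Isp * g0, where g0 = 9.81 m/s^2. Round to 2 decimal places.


Step 1: Ve = Isp * g0 = 315.9 * 9.81
Step 2: Ve = 3098.98 m/s

3098.98


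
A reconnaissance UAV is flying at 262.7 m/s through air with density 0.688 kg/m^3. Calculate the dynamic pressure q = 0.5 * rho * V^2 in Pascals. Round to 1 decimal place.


Step 1: V^2 = 262.7^2 = 69011.29
Step 2: q = 0.5 * 0.688 * 69011.29
Step 3: q = 23739.9 Pa

23739.9


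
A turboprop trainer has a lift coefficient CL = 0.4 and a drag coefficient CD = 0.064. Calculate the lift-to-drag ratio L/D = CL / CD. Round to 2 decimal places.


Step 1: L/D = CL / CD = 0.4 / 0.064
Step 2: L/D = 6.25

6.25


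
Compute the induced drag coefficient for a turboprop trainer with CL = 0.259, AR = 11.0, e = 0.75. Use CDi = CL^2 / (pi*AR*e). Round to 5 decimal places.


Step 1: CL^2 = 0.259^2 = 0.067081
Step 2: pi * AR * e = 3.14159 * 11.0 * 0.75 = 25.918139
Step 3: CDi = 0.067081 / 25.918139 = 0.00259

0.00259


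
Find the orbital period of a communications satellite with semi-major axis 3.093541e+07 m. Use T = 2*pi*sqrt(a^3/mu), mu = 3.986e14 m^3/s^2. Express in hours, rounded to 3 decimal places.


Step 1: a^3 / mu = 2.960517e+22 / 3.986e14 = 7.427289e+07
Step 2: sqrt(7.427289e+07) = 8618.1722 s
Step 3: T = 2*pi * 8618.1722 = 54149.57 s
Step 4: T in hours = 54149.57 / 3600 = 15.042 hours

15.042


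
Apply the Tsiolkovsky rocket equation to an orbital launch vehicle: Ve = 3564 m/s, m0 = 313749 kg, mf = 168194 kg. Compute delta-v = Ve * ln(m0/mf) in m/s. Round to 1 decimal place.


Step 1: Mass ratio m0/mf = 313749 / 168194 = 1.865399
Step 2: ln(1.865399) = 0.623475
Step 3: delta-v = 3564 * 0.623475 = 2222.1 m/s

2222.1


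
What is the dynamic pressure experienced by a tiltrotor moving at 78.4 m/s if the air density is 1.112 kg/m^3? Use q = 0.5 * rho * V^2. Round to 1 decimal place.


Step 1: V^2 = 78.4^2 = 6146.56
Step 2: q = 0.5 * 1.112 * 6146.56
Step 3: q = 3417.5 Pa

3417.5


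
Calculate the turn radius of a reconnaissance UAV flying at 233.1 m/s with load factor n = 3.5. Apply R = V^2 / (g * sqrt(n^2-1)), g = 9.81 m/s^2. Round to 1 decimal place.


Step 1: V^2 = 233.1^2 = 54335.61
Step 2: n^2 - 1 = 3.5^2 - 1 = 11.25
Step 3: sqrt(11.25) = 3.354102
Step 4: R = 54335.61 / (9.81 * 3.354102) = 1651.4 m

1651.4


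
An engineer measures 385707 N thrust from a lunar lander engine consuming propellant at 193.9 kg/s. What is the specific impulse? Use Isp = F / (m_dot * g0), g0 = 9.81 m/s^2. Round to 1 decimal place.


Step 1: m_dot * g0 = 193.9 * 9.81 = 1902.16
Step 2: Isp = 385707 / 1902.16 = 202.8 s

202.8


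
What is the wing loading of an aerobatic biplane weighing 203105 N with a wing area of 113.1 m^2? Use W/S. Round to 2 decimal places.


Step 1: Wing loading = W / S = 203105 / 113.1
Step 2: Wing loading = 1795.80 N/m^2

1795.80


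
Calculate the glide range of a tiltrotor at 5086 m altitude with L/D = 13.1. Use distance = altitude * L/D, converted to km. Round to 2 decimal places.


Step 1: Glide distance = altitude * L/D = 5086 * 13.1 = 66626.6 m
Step 2: Convert to km: 66626.6 / 1000 = 66.63 km

66.63


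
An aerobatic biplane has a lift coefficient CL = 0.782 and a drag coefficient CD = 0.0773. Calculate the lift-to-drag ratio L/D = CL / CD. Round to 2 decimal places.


Step 1: L/D = CL / CD = 0.782 / 0.0773
Step 2: L/D = 10.12

10.12


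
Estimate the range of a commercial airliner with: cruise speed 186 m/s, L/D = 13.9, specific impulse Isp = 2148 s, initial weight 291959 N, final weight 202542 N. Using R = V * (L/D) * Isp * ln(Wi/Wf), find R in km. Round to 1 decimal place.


Step 1: Coefficient = V * (L/D) * Isp = 186 * 13.9 * 2148 = 5553439.2 m
Step 2: Wi/Wf = 291959 / 202542 = 1.441474
Step 3: ln(1.441474) = 0.365666
Step 4: R = 5553439.2 * 0.365666 = 2030704.5 m = 2030.7 km

2030.7


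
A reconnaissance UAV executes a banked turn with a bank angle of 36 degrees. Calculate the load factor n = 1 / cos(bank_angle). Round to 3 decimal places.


Step 1: Convert 36 degrees to radians = 0.628319
Step 2: cos(36 deg) = 0.809017
Step 3: n = 1 / 0.809017 = 1.236

1.236


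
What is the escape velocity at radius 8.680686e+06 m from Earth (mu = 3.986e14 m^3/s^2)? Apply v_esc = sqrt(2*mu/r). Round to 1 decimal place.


Step 1: 2*mu/r = 2 * 3.986e14 / 8.680686e+06 = 91836059.9612
Step 2: v_esc = sqrt(91836059.9612) = 9583.1 m/s

9583.1


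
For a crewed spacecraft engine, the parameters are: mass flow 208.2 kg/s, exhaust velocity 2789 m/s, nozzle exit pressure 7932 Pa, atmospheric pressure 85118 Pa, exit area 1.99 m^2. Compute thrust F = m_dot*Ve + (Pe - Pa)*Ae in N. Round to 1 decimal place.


Step 1: Momentum thrust = m_dot * Ve = 208.2 * 2789 = 580669.8 N
Step 2: Pressure thrust = (Pe - Pa) * Ae = (7932 - 85118) * 1.99 = -153600.14 N
Step 3: Total thrust F = 580669.8 + -153600.14 = 427069.7 N

427069.7


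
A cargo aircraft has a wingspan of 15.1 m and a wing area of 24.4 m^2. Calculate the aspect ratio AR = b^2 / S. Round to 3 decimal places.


Step 1: b^2 = 15.1^2 = 228.01
Step 2: AR = 228.01 / 24.4 = 9.345

9.345


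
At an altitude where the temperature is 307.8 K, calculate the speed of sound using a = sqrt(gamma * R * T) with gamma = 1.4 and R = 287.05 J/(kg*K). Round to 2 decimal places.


Step 1: gamma * R * T = 1.4 * 287.05 * 307.8 = 123695.586
Step 2: a = sqrt(123695.586) = 351.70 m/s

351.70


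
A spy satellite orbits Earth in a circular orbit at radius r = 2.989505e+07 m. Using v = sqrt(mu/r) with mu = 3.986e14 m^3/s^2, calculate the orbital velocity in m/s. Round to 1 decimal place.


Step 1: mu / r = 3.986e14 / 2.989505e+07 = 13333311.0331
Step 2: v = sqrt(13333311.0331) = 3651.5 m/s

3651.5


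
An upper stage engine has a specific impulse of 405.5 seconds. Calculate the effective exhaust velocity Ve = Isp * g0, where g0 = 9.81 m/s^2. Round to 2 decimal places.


Step 1: Ve = Isp * g0 = 405.5 * 9.81
Step 2: Ve = 3977.96 m/s

3977.96


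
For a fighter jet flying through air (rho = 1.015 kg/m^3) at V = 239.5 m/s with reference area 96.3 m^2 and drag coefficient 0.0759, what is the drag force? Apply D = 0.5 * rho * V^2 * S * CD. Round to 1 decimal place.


Step 1: Dynamic pressure q = 0.5 * 1.015 * 239.5^2 = 29110.3269 Pa
Step 2: Drag D = q * S * CD = 29110.3269 * 96.3 * 0.0759
Step 3: D = 212772.3 N

212772.3


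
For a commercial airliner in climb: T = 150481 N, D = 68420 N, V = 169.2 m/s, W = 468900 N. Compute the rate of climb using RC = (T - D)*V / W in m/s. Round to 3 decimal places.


Step 1: Excess thrust = T - D = 150481 - 68420 = 82061 N
Step 2: Excess power = 82061 * 169.2 = 13884721.2 W
Step 3: RC = 13884721.2 / 468900 = 29.611 m/s

29.611


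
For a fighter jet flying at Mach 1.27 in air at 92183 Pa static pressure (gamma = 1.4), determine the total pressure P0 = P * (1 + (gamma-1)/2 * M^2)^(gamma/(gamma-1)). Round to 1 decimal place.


Step 1: (gamma-1)/2 * M^2 = 0.2 * 1.6129 = 0.32258
Step 2: 1 + 0.32258 = 1.32258
Step 3: Exponent gamma/(gamma-1) = 3.5
Step 4: P0 = 92183 * 1.32258^3.5 = 245260.5 Pa

245260.5


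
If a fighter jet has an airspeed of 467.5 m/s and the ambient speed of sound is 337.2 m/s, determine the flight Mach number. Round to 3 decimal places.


Step 1: M = V / a = 467.5 / 337.2
Step 2: M = 1.386

1.386


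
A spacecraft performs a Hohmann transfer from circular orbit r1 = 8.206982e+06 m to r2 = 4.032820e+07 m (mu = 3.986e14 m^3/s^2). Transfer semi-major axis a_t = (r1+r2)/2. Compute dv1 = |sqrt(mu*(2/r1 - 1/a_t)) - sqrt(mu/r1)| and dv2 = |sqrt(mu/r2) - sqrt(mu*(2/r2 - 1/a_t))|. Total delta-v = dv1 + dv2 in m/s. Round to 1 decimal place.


Step 1: Transfer semi-major axis a_t = (8.206982e+06 + 4.032820e+07) / 2 = 2.426759e+07 m
Step 2: v1 (circular at r1) = sqrt(mu/r1) = 6969.1 m/s
Step 3: v_t1 = sqrt(mu*(2/r1 - 1/a_t)) = 8983.96 m/s
Step 4: dv1 = |8983.96 - 6969.1| = 2014.86 m/s
Step 5: v2 (circular at r2) = 3143.87 m/s, v_t2 = 1828.28 m/s
Step 6: dv2 = |3143.87 - 1828.28| = 1315.59 m/s
Step 7: Total delta-v = 2014.86 + 1315.59 = 3330.4 m/s

3330.4


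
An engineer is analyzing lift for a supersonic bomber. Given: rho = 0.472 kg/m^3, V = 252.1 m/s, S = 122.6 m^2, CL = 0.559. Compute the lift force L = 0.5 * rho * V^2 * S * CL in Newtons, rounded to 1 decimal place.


Step 1: Calculate dynamic pressure q = 0.5 * 0.472 * 252.1^2 = 0.5 * 0.472 * 63554.41 = 14998.8408 Pa
Step 2: Multiply by wing area and lift coefficient: L = 14998.8408 * 122.6 * 0.559
Step 3: L = 1838857.8772 * 0.559 = 1027921.6 N

1027921.6


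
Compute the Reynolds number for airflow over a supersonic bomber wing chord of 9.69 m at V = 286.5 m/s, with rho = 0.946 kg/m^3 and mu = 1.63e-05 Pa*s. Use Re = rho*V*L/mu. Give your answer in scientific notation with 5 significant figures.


Step 1: Numerator = rho * V * L = 0.946 * 286.5 * 9.69 = 2626.27101
Step 2: Re = 2626.27101 / 1.63e-05
Step 3: Re = 1.6112e+08

1.6112e+08


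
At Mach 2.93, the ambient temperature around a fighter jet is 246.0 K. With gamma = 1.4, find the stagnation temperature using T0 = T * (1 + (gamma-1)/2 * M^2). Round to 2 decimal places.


Step 1: (gamma-1)/2 = 0.2
Step 2: M^2 = 8.5849
Step 3: 1 + 0.2 * 8.5849 = 2.71698
Step 4: T0 = 246.0 * 2.71698 = 668.38 K

668.38


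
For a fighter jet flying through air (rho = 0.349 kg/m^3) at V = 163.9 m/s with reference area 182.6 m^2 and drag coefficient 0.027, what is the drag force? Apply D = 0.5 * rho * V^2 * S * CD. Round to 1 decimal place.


Step 1: Dynamic pressure q = 0.5 * 0.349 * 163.9^2 = 4687.6301 Pa
Step 2: Drag D = q * S * CD = 4687.6301 * 182.6 * 0.027
Step 3: D = 23111.0 N

23111.0
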